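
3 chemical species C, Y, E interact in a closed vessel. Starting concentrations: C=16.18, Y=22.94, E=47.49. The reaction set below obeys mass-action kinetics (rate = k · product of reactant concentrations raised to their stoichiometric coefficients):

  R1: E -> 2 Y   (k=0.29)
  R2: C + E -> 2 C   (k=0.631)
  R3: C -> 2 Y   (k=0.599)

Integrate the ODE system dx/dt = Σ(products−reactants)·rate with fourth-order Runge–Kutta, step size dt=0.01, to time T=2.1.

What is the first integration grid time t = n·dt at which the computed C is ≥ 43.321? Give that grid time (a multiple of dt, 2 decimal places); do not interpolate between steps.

RK4 with dt=0.01: 210 steps to T=2.1. Trajectory (selected grid times):
t=0.00: C=16.18 Y=22.94 E=47.49
t=0.04: C=39.04 Y=25.08 E=23.56
t=0.05: C=44.23 Y=25.70 E=18.06
t=0.23: C=56.05 Y=38.13 E=0.03
t=0.47: C=48.57 Y=53.14 E=0.00
t=0.70: C=42.32 Y=65.64 E=0.00
t=0.93: C=36.87 Y=76.54 E=0.00
t=1.17: C=31.93 Y=86.41 E=0.00
t=1.40: C=27.82 Y=94.63 E=0.00
t=1.63: C=24.24 Y=101.79 E=0.00
t=1.87: C=21.00 Y=108.29 E=0.00
t=2.10: C=18.29 Y=113.69 E=0.00
C(0.04)=39.039 < 43.321 but C(0.05)=44.232 ≥ 43.321, so the first grid time is t=0.05.

Threshold first reached at t = 0.05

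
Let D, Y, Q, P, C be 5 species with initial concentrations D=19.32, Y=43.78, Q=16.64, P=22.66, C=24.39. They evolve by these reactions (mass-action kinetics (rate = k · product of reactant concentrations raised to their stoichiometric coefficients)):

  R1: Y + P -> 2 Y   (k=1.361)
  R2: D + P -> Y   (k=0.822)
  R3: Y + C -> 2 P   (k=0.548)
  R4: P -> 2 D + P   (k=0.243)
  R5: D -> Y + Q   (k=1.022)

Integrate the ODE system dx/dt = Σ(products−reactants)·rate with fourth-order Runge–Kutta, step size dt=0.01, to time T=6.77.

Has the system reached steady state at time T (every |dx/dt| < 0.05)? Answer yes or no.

RK4 with dt=0.01: 677 steps to T=6.77. Trajectory (selected grid times):
t=0.00: D=19.32 Y=43.78 Q=16.64 P=22.66 C=24.39
t=0.75: D=5.13 Y=96.93 Q=22.74 P=0.00 C=0.00
t=1.50: D=2.39 Y=99.68 Q=25.49 P=0.00 C=0.00
t=2.26: D=1.10 Y=100.97 Q=26.78 P=0.00 C=0.00
t=3.01: D=0.51 Y=101.55 Q=27.36 P=0.00 C=0.00
t=3.76: D=0.24 Y=101.83 Q=27.64 P=0.00 C=0.00
t=4.51: D=0.11 Y=101.95 Q=27.76 P=0.00 C=0.00
t=5.27: D=0.05 Y=102.01 Q=27.82 P=0.00 C=0.00
t=6.02: D=0.02 Y=102.04 Q=27.85 P=0.00 C=0.00
t=6.77: D=0.01 Y=102.05 Q=27.86 P=0.00 C=0.00
Rates at T: R1=0.0000, R2=0.0000, R3=0.0000, R4=0.0000, R5=0.0112
dx/dt at T (Σ net stoichiometry × rate): D=-0.0112, Y=+0.0112, Q=+0.0112, P=-0.0000, C=-0.0000
Largest |dx/dt| is |-0.0112| (D) < 0.05 → steady.

Steady state at T: yes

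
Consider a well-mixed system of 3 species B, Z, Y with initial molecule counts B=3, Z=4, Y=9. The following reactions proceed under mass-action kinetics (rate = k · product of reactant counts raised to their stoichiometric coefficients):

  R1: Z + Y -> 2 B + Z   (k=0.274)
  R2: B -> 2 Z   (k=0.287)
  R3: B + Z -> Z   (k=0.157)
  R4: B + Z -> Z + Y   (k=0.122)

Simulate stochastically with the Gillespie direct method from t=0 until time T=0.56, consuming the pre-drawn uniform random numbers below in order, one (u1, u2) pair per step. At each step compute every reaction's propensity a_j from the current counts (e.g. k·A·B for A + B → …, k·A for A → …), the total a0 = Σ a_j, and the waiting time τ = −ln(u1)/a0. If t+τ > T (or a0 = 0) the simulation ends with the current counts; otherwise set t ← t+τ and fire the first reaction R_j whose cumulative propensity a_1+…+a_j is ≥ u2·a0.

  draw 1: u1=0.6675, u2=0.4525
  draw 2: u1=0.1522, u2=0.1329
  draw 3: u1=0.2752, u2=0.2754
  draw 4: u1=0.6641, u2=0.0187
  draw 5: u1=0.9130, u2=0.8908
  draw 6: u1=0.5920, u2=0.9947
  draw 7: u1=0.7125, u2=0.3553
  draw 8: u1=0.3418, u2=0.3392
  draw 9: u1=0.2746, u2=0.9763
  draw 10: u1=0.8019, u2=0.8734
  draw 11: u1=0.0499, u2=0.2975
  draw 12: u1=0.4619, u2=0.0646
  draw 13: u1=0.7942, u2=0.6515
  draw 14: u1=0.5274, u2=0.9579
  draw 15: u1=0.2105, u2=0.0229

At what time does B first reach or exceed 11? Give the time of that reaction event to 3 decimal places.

Threshold first reached at t = 0.243

t=0.000: B=3 Z=4 Y=9
Draw 1: a1=9.864, a2=0.861, a3=1.884, a4=1.464, a0=14.073; τ=−ln(0.6675)/14.073=0.029 → t=0.029; u2·a0=0.4525·14.073=6.368 ≤ a1=9.864 → R1 fires; B=5 Z=4 Y=8
Draw 2: a1=8.768, a2=1.435, a3=3.140, a4=2.440, a0=15.783; τ=−ln(0.1522)/15.783=0.119 → t=0.148; u2·a0=0.1329·15.783=2.098 ≤ a1=8.768 → R1 fires; B=7 Z=4 Y=7
Draw 3: a1=7.672, a2=2.009, a3=4.396, a4=3.416, a0=17.493; τ=−ln(0.2752)/17.493=0.074 → t=0.222; u2·a0=0.2754·17.493=4.818 ≤ a1=7.672 → R1 fires; B=9 Z=4 Y=6
Draw 4: a1=6.576, a2=2.583, a3=5.652, a4=4.392, a0=19.203; τ=−ln(0.6641)/19.203=0.021 → t=0.243; u2·a0=0.0187·19.203=0.359 ≤ a1=6.576 → R1 fires; B=11 Z=4 Y=5
Draw 5: a1=5.480, a2=3.157, a3=6.908, a4=5.368, a0=20.913; τ=−ln(0.9130)/20.913=0.004 → t=0.247; u2·a0=0.8908·20.913=18.629; a1+…+a3=15.545 < 18.629 ≤ a1+…+a4=20.913 → R4 fires; B=10 Z=4 Y=6
Draw 6: a1=6.576, a2=2.870, a3=6.280, a4=4.880, a0=20.606; τ=−ln(0.5920)/20.606=0.025 → t=0.273; u2·a0=0.9947·20.606=20.497; a1+…+a3=15.726 < 20.497 ≤ a1+…+a4=20.606 → R4 fires; B=9 Z=4 Y=7
Draw 7: a1=7.672, a2=2.583, a3=5.652, a4=4.392, a0=20.299; τ=−ln(0.7125)/20.299=0.017 → t=0.290; u2·a0=0.3553·20.299=7.212 ≤ a1=7.672 → R1 fires; B=11 Z=4 Y=6
Draw 8: a1=6.576, a2=3.157, a3=6.908, a4=5.368, a0=22.009; τ=−ln(0.3418)/22.009=0.049 → t=0.338; u2·a0=0.3392·22.009=7.465; a1=6.576 < 7.465 ≤ a1+a2=9.733 → R2 fires; B=10 Z=6 Y=6
Draw 9: a1=9.864, a2=2.870, a3=9.420, a4=7.320, a0=29.474; τ=−ln(0.2746)/29.474=0.044 → t=0.382; u2·a0=0.9763·29.474=28.775; a1+…+a3=22.154 < 28.775 ≤ a1+…+a4=29.474 → R4 fires; B=9 Z=6 Y=7
Draw 10: a1=11.508, a2=2.583, a3=8.478, a4=6.588, a0=29.157; τ=−ln(0.8019)/29.157=0.008 → t=0.390; u2·a0=0.8734·29.157=25.466; a1+…+a3=22.569 < 25.466 ≤ a1+…+a4=29.157 → R4 fires; B=8 Z=6 Y=8
Draw 11: a1=13.152, a2=2.296, a3=7.536, a4=5.856, a0=28.840; τ=−ln(0.0499)/28.840=0.104 → t=0.494; u2·a0=0.2975·28.840=8.580 ≤ a1=13.152 → R1 fires; B=10 Z=6 Y=7
Draw 12: a1=11.508, a2=2.870, a3=9.420, a4=7.320, a0=31.118; τ=−ln(0.4619)/31.118=0.025 → t=0.519; u2·a0=0.0646·31.118=2.010 ≤ a1=11.508 → R1 fires; B=12 Z=6 Y=6
Draw 13: a1=9.864, a2=3.444, a3=11.304, a4=8.784, a0=33.396; τ=−ln(0.7942)/33.396=0.007 → t=0.525; u2·a0=0.6515·33.396=21.757; a1+a2=13.308 < 21.757 ≤ a1+…+a3=24.612 → R3 fires; B=11 Z=6 Y=6
Draw 14: a1=9.864, a2=3.157, a3=10.362, a4=8.052, a0=31.435; τ=−ln(0.5274)/31.435=0.020 → t=0.546; u2·a0=0.9579·31.435=30.112; a1+…+a3=23.383 < 30.112 ≤ a1+…+a4=31.435 → R4 fires; B=10 Z=6 Y=7
Draw 15: a1=11.508, a2=2.870, a3=9.420, a4=7.320, a0=31.118; τ=−ln(0.2105)/31.118=0.050 → t=0.596 > T=0.56: stop.
B first becomes ≥ 11 when it reaches 11 at the event at t=0.243.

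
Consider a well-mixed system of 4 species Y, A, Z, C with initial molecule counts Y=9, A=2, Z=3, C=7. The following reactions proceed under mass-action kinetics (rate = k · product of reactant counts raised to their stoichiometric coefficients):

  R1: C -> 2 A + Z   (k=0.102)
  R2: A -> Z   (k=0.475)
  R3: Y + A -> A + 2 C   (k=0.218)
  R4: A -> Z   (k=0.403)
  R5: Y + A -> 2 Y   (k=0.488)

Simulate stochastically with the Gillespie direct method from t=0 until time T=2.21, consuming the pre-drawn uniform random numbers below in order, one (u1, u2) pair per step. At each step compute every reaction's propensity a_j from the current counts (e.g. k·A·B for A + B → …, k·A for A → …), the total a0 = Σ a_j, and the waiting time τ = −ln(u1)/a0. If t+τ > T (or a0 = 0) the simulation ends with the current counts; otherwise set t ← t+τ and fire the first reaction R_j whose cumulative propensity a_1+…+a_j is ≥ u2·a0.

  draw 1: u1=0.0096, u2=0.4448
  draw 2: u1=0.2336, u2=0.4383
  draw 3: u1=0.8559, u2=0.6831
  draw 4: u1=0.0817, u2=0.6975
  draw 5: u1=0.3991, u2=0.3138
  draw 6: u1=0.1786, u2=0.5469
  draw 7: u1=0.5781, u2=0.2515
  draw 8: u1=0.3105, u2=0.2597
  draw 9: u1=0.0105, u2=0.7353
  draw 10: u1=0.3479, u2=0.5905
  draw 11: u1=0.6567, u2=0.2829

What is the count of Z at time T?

Z at T = 5

t=0.000: Y=9 A=2 Z=3 C=7
Draw 1: a1=0.714, a2=0.950, a3=3.924, a4=0.806, a5=8.784, a0=15.178; τ=−ln(0.0096)/15.178=0.306 → t=0.306; u2·a0=0.4448·15.178=6.751; a1+…+a4=6.394 < 6.751 ≤ a1+…+a5=15.178 → R5 fires; Y=10 A=1 Z=3 C=7
Draw 2: a1=0.714, a2=0.475, a3=2.180, a4=0.403, a5=4.880, a0=8.652; τ=−ln(0.2336)/8.652=0.168 → t=0.474; u2·a0=0.4383·8.652=3.792; a1+…+a4=3.772 < 3.792 ≤ a1+…+a5=8.652 → R5 fires; Y=11 A=0 Z=3 C=7
Draw 3: a1=0.714, a2=0.000, a3=0.000, a4=0.000, a5=0.000, a0=0.714; τ=−ln(0.8559)/0.714=0.218 → t=0.692; u2·a0=0.6831·0.714=0.488 ≤ a1=0.714 → R1 fires; Y=11 A=2 Z=4 C=6
Draw 4: a1=0.612, a2=0.950, a3=4.796, a4=0.806, a5=10.736, a0=17.900; τ=−ln(0.0817)/17.900=0.140 → t=0.832; u2·a0=0.6975·17.900=12.485; a1+…+a4=7.164 < 12.485 ≤ a1+…+a5=17.900 → R5 fires; Y=12 A=1 Z=4 C=6
Draw 5: a1=0.612, a2=0.475, a3=2.616, a4=0.403, a5=5.856, a0=9.962; τ=−ln(0.3991)/9.962=0.092 → t=0.924; u2·a0=0.3138·9.962=3.126; a1+a2=1.087 < 3.126 ≤ a1+…+a3=3.703 → R3 fires; Y=11 A=1 Z=4 C=8
Draw 6: a1=0.816, a2=0.475, a3=2.398, a4=0.403, a5=5.368, a0=9.460; τ=−ln(0.1786)/9.460=0.182 → t=1.106; u2·a0=0.5469·9.460=5.174; a1+…+a4=4.092 < 5.174 ≤ a1+…+a5=9.460 → R5 fires; Y=12 A=0 Z=4 C=8
Draw 7: a1=0.816, a2=0.000, a3=0.000, a4=0.000, a5=0.000, a0=0.816; τ=−ln(0.5781)/0.816=0.672 → t=1.778; u2·a0=0.2515·0.816=0.205 ≤ a1=0.816 → R1 fires; Y=12 A=2 Z=5 C=7
Draw 8: a1=0.714, a2=0.950, a3=5.232, a4=0.806, a5=11.712, a0=19.414; τ=−ln(0.3105)/19.414=0.060 → t=1.838; u2·a0=0.2597·19.414=5.042; a1+a2=1.664 < 5.042 ≤ a1+…+a3=6.896 → R3 fires; Y=11 A=2 Z=5 C=9
Draw 9: a1=0.918, a2=0.950, a3=4.796, a4=0.806, a5=10.736, a0=18.206; τ=−ln(0.0105)/18.206=0.250 → t=2.088; u2·a0=0.7353·18.206=13.387; a1+…+a4=7.470 < 13.387 ≤ a1+…+a5=18.206 → R5 fires; Y=12 A=1 Z=5 C=9
Draw 10: a1=0.918, a2=0.475, a3=2.616, a4=0.403, a5=5.856, a0=10.268; τ=−ln(0.3479)/10.268=0.103 → t=2.191; u2·a0=0.5905·10.268=6.063; a1+…+a4=4.412 < 6.063 ≤ a1+…+a5=10.268 → R5 fires; Y=13 A=0 Z=5 C=9
Draw 11: a1=0.918, a2=0.000, a3=0.000, a4=0.000, a5=0.000, a0=0.918; τ=−ln(0.6567)/0.918=0.458 → t=2.649 > T=2.21: stop.
Read off Z at T=2.21: 5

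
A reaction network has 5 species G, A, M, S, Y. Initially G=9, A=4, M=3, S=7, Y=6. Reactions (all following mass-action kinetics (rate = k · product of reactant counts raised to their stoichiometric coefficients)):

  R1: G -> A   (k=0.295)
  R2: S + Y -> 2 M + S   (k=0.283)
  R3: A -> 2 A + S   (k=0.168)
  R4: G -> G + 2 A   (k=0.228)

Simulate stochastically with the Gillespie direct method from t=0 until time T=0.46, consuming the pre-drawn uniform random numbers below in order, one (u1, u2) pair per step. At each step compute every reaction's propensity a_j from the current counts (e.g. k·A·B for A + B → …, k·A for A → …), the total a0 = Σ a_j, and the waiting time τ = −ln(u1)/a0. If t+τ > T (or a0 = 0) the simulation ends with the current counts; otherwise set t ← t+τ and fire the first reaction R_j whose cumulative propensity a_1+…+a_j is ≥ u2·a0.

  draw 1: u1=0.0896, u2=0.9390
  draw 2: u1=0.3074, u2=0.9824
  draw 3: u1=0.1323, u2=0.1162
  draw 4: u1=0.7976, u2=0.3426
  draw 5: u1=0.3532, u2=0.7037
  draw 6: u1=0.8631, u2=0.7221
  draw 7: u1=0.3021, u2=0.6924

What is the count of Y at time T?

t=0.000: G=9 A=4 M=3 S=7 Y=6
Draw 1: a1=2.655, a2=11.886, a3=0.672, a4=2.052, a0=17.265; τ=−ln(0.0896)/17.265=0.140 → t=0.140; u2·a0=0.9390·17.265=16.212; a1+…+a3=15.213 < 16.212 ≤ a1+…+a4=17.265 → R4 fires; G=9 A=6 M=3 S=7 Y=6
Draw 2: a1=2.655, a2=11.886, a3=1.008, a4=2.052, a0=17.601; τ=−ln(0.3074)/17.601=0.067 → t=0.207; u2·a0=0.9824·17.601=17.291; a1+…+a3=15.549 < 17.291 ≤ a1+…+a4=17.601 → R4 fires; G=9 A=8 M=3 S=7 Y=6
Draw 3: a1=2.655, a2=11.886, a3=1.344, a4=2.052, a0=17.937; τ=−ln(0.1323)/17.937=0.113 → t=0.320; u2·a0=0.1162·17.937=2.084 ≤ a1=2.655 → R1 fires; G=8 A=9 M=3 S=7 Y=6
Draw 4: a1=2.360, a2=11.886, a3=1.512, a4=1.824, a0=17.582; τ=−ln(0.7976)/17.582=0.013 → t=0.332; u2·a0=0.3426·17.582=6.024; a1=2.360 < 6.024 ≤ a1+a2=14.246 → R2 fires; G=8 A=9 M=5 S=7 Y=5
Draw 5: a1=2.360, a2=9.905, a3=1.512, a4=1.824, a0=15.601; τ=−ln(0.3532)/15.601=0.067 → t=0.399; u2·a0=0.7037·15.601=10.978; a1=2.360 < 10.978 ≤ a1+a2=12.265 → R2 fires; G=8 A=9 M=7 S=7 Y=4
Draw 6: a1=2.360, a2=7.924, a3=1.512, a4=1.824, a0=13.620; τ=−ln(0.8631)/13.620=0.011 → t=0.410; u2·a0=0.7221·13.620=9.835; a1=2.360 < 9.835 ≤ a1+a2=10.284 → R2 fires; G=8 A=9 M=9 S=7 Y=3
Draw 7: a1=2.360, a2=5.943, a3=1.512, a4=1.824, a0=11.639; τ=−ln(0.3021)/11.639=0.103 → t=0.513 > T=0.46: stop.
Read off Y at T=0.46: 3

Y at T = 3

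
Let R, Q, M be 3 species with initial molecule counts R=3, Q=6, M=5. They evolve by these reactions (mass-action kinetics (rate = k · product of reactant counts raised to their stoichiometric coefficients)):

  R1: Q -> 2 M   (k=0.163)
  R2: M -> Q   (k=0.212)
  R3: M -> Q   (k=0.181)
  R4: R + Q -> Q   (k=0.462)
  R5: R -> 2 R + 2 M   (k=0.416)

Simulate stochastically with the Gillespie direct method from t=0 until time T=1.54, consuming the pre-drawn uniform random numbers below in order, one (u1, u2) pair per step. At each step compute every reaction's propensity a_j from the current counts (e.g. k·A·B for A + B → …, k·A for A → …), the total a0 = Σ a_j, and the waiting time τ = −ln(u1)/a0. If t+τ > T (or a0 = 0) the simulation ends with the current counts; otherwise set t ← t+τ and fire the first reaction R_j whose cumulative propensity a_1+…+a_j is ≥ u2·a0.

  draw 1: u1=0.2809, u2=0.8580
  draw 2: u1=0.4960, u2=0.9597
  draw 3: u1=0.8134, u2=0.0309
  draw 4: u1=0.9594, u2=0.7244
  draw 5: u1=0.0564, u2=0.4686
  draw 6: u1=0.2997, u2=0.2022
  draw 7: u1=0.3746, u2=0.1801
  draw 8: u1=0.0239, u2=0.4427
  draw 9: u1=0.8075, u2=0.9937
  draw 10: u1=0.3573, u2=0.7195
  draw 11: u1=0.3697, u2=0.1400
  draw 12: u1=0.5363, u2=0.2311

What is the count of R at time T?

t=0.000: R=3 Q=6 M=5
Draw 1: a1=0.978, a2=1.060, a3=0.905, a4=8.316, a5=1.248, a0=12.507; τ=−ln(0.2809)/12.507=0.102 → t=0.102; u2·a0=0.8580·12.507=10.731; a1+…+a3=2.943 < 10.731 ≤ a1+…+a4=11.259 → R4 fires; R=2 Q=6 M=5
Draw 2: a1=0.978, a2=1.060, a3=0.905, a4=5.544, a5=0.832, a0=9.319; τ=−ln(0.4960)/9.319=0.075 → t=0.177; u2·a0=0.9597·9.319=8.943; a1+…+a4=8.487 < 8.943 ≤ a1+…+a5=9.319 → R5 fires; R=3 Q=6 M=7
Draw 3: a1=0.978, a2=1.484, a3=1.267, a4=8.316, a5=1.248, a0=13.293; τ=−ln(0.8134)/13.293=0.016 → t=0.192; u2·a0=0.0309·13.293=0.411 ≤ a1=0.978 → R1 fires; R=3 Q=5 M=9
Draw 4: a1=0.815, a2=1.908, a3=1.629, a4=6.930, a5=1.248, a0=12.530; τ=−ln(0.9594)/12.530=0.003 → t=0.196; u2·a0=0.7244·12.530=9.077; a1+…+a3=4.352 < 9.077 ≤ a1+…+a4=11.282 → R4 fires; R=2 Q=5 M=9
Draw 5: a1=0.815, a2=1.908, a3=1.629, a4=4.620, a5=0.832, a0=9.804; τ=−ln(0.0564)/9.804=0.293 → t=0.489; u2·a0=0.4686·9.804=4.594; a1+…+a3=4.352 < 4.594 ≤ a1+…+a4=8.972 → R4 fires; R=1 Q=5 M=9
Draw 6: a1=0.815, a2=1.908, a3=1.629, a4=2.310, a5=0.416, a0=7.078; τ=−ln(0.2997)/7.078=0.170 → t=0.659; u2·a0=0.2022·7.078=1.431; a1=0.815 < 1.431 ≤ a1+a2=2.723 → R2 fires; R=1 Q=6 M=8
Draw 7: a1=0.978, a2=1.696, a3=1.448, a4=2.772, a5=0.416, a0=7.310; τ=−ln(0.3746)/7.310=0.134 → t=0.793; u2·a0=0.1801·7.310=1.317; a1=0.978 < 1.317 ≤ a1+a2=2.674 → R2 fires; R=1 Q=7 M=7
Draw 8: a1=1.141, a2=1.484, a3=1.267, a4=3.234, a5=0.416, a0=7.542; τ=−ln(0.0239)/7.542=0.495 → t=1.289; u2·a0=0.4427·7.542=3.339; a1+a2=2.625 < 3.339 ≤ a1+…+a3=3.892 → R3 fires; R=1 Q=8 M=6
Draw 9: a1=1.304, a2=1.272, a3=1.086, a4=3.696, a5=0.416, a0=7.774; τ=−ln(0.8075)/7.774=0.028 → t=1.316; u2·a0=0.9937·7.774=7.725; a1+…+a4=7.358 < 7.725 ≤ a1+…+a5=7.774 → R5 fires; R=2 Q=8 M=8
Draw 10: a1=1.304, a2=1.696, a3=1.448, a4=7.392, a5=0.832, a0=12.672; τ=−ln(0.3573)/12.672=0.081 → t=1.397; u2·a0=0.7195·12.672=9.118; a1+…+a3=4.448 < 9.118 ≤ a1+…+a4=11.840 → R4 fires; R=1 Q=8 M=8
Draw 11: a1=1.304, a2=1.696, a3=1.448, a4=3.696, a5=0.416, a0=8.560; τ=−ln(0.3697)/8.560=0.116 → t=1.513; u2·a0=0.1400·8.560=1.198 ≤ a1=1.304 → R1 fires; R=1 Q=7 M=10
Draw 12: a1=1.141, a2=2.120, a3=1.810, a4=3.234, a5=0.416, a0=8.721; τ=−ln(0.5363)/8.721=0.071 → t=1.585 > T=1.54: stop.
Read off R at T=1.54: 1

R at T = 1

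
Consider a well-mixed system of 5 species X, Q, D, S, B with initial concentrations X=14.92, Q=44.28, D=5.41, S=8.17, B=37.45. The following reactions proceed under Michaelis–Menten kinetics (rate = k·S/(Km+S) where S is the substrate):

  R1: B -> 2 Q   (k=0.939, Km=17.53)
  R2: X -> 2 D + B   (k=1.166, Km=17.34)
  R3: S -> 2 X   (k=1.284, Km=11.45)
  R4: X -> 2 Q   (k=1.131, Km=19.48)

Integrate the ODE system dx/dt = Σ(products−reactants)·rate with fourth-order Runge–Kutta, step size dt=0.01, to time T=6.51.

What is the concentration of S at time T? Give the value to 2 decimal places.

S at T = 5.13

RK4 with dt=0.01: 651 steps to T=6.51. Trajectory (selected grid times):
t=0.00: X=14.92 Q=44.28 D=5.41 S=8.17 B=37.45
t=0.72: X=14.94 Q=45.91 D=6.19 S=7.79 B=37.38
t=1.45: X=14.93 Q=47.56 D=6.97 S=7.42 B=37.31
t=2.17: X=14.91 Q=49.18 D=7.75 S=7.06 B=37.23
t=2.89: X=14.86 Q=50.81 D=8.53 S=6.71 B=37.16
t=3.62: X=14.79 Q=52.45 D=9.31 S=6.37 B=37.09
t=4.34: X=14.71 Q=54.07 D=10.08 S=6.05 B=37.02
t=5.06: X=14.60 Q=55.69 D=10.85 S=5.73 B=36.94
t=5.79: X=14.47 Q=57.32 D=11.63 S=5.42 B=36.87
t=6.51: X=14.33 Q=58.93 D=12.39 S=5.13 B=36.79
Read off S at T=6.51: 5.13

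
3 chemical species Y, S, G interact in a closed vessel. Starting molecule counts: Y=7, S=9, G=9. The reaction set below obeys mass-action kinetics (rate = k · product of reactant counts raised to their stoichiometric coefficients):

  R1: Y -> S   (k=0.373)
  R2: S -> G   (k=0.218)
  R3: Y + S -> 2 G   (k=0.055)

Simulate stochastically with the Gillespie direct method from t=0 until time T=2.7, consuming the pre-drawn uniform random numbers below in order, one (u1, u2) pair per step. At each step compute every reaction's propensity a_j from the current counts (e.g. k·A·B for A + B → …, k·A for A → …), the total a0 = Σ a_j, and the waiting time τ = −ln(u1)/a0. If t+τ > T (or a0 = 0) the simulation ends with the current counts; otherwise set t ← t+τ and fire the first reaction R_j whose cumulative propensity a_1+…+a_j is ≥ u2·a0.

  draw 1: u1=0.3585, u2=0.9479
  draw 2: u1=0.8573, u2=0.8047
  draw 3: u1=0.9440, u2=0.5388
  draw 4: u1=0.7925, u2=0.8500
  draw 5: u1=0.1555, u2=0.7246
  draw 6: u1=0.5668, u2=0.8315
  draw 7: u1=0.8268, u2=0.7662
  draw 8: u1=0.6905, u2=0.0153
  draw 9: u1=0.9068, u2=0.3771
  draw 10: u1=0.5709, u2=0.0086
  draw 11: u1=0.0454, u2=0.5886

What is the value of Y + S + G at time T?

Check how each reaction changes W = Y + S + G (weight of products minus weight of reactants):
R1: Y -> S: (1·1) − (1·1) = 1 − 1 = 0
R2: S -> G: (1·1) − (1·1) = 1 − 1 = 0
R3: Y + S -> 2 G: (1·2) − (1·1 + 1·1) = 2 − 2 = 0
Every reaction leaves W unchanged, so W is conserved and no simulation is needed: W(T) = W(0) = 7 + 9 + 9 = 25

Value at T = 25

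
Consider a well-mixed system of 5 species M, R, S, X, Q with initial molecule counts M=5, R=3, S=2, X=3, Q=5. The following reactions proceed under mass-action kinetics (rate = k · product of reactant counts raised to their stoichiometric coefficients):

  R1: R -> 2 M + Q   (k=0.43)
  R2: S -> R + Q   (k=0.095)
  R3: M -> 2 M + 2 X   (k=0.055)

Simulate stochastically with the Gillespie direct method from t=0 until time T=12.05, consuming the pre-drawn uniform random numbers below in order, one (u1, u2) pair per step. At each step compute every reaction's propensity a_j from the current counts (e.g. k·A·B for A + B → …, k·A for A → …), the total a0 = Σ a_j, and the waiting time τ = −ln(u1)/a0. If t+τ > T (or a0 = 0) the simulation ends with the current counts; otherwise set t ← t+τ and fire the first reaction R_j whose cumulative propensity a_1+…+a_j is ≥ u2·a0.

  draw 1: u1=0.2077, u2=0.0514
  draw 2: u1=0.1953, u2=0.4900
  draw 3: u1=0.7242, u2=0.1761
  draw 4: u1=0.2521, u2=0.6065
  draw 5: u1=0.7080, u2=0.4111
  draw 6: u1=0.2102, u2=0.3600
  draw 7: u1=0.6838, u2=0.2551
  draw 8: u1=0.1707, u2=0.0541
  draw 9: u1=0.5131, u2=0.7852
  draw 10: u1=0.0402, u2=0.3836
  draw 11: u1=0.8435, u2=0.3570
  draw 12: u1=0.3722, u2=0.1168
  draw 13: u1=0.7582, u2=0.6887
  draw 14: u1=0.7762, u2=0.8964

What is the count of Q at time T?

t=0.000: M=5 R=3 S=2 X=3 Q=5
Draw 1: a1=1.290, a2=0.190, a3=0.275, a0=1.755; τ=−ln(0.2077)/1.755=0.896 → t=0.896; u2·a0=0.0514·1.755=0.090 ≤ a1=1.290 → R1 fires; M=7 R=2 S=2 X=3 Q=6
Draw 2: a1=0.860, a2=0.190, a3=0.385, a0=1.435; τ=−ln(0.1953)/1.435=1.138 → t=2.034; u2·a0=0.4900·1.435=0.703 ≤ a1=0.860 → R1 fires; M=9 R=1 S=2 X=3 Q=7
Draw 3: a1=0.430, a2=0.190, a3=0.495, a0=1.115; τ=−ln(0.7242)/1.115=0.289 → t=2.323; u2·a0=0.1761·1.115=0.196 ≤ a1=0.430 → R1 fires; M=11 R=0 S=2 X=3 Q=8
Draw 4: a1=0.000, a2=0.190, a3=0.605, a0=0.795; τ=−ln(0.2521)/0.795=1.733 → t=4.056; u2·a0=0.6065·0.795=0.482; a1+a2=0.190 < 0.482 ≤ a1+…+a3=0.795 → R3 fires; M=12 R=0 S=2 X=5 Q=8
Draw 5: a1=0.000, a2=0.190, a3=0.660, a0=0.850; τ=−ln(0.7080)/0.850=0.406 → t=4.463; u2·a0=0.4111·0.850=0.349; a1+a2=0.190 < 0.349 ≤ a1+…+a3=0.850 → R3 fires; M=13 R=0 S=2 X=7 Q=8
Draw 6: a1=0.000, a2=0.190, a3=0.715, a0=0.905; τ=−ln(0.2102)/0.905=1.723 → t=6.186; u2·a0=0.3600·0.905=0.326; a1+a2=0.190 < 0.326 ≤ a1+…+a3=0.905 → R3 fires; M=14 R=0 S=2 X=9 Q=8
Draw 7: a1=0.000, a2=0.190, a3=0.770, a0=0.960; τ=−ln(0.6838)/0.960=0.396 → t=6.582; u2·a0=0.2551·0.960=0.245; a1+a2=0.190 < 0.245 ≤ a1+…+a3=0.960 → R3 fires; M=15 R=0 S=2 X=11 Q=8
Draw 8: a1=0.000, a2=0.190, a3=0.825, a0=1.015; τ=−ln(0.1707)/1.015=1.742 → t=8.324; u2·a0=0.0541·1.015=0.055; a1=0.000 < 0.055 ≤ a1+a2=0.190 → R2 fires; M=15 R=1 S=1 X=11 Q=9
Draw 9: a1=0.430, a2=0.095, a3=0.825, a0=1.350; τ=−ln(0.5131)/1.350=0.494 → t=8.818; u2·a0=0.7852·1.350=1.060; a1+a2=0.525 < 1.060 ≤ a1+…+a3=1.350 → R3 fires; M=16 R=1 S=1 X=13 Q=9
Draw 10: a1=0.430, a2=0.095, a3=0.880, a0=1.405; τ=−ln(0.0402)/1.405=2.287 → t=11.105; u2·a0=0.3836·1.405=0.539; a1+a2=0.525 < 0.539 ≤ a1+…+a3=1.405 → R3 fires; M=17 R=1 S=1 X=15 Q=9
Draw 11: a1=0.430, a2=0.095, a3=0.935, a0=1.460; τ=−ln(0.8435)/1.460=0.117 → t=11.222; u2·a0=0.3570·1.460=0.521; a1=0.430 < 0.521 ≤ a1+a2=0.525 → R2 fires; M=17 R=2 S=0 X=15 Q=10
Draw 12: a1=0.860, a2=0.000, a3=0.935, a0=1.795; τ=−ln(0.3722)/1.795=0.551 → t=11.773; u2·a0=0.1168·1.795=0.210 ≤ a1=0.860 → R1 fires; M=19 R=1 S=0 X=15 Q=11
Draw 13: a1=0.430, a2=0.000, a3=1.045, a0=1.475; τ=−ln(0.7582)/1.475=0.188 → t=11.960; u2·a0=0.6887·1.475=1.016; a1+a2=0.430 < 1.016 ≤ a1+…+a3=1.475 → R3 fires; M=20 R=1 S=0 X=17 Q=11
Draw 14: a1=0.430, a2=0.000, a3=1.100, a0=1.530; τ=−ln(0.7762)/1.530=0.166 → t=12.126 > T=12.05: stop.
Read off Q at T=12.05: 11

Q at T = 11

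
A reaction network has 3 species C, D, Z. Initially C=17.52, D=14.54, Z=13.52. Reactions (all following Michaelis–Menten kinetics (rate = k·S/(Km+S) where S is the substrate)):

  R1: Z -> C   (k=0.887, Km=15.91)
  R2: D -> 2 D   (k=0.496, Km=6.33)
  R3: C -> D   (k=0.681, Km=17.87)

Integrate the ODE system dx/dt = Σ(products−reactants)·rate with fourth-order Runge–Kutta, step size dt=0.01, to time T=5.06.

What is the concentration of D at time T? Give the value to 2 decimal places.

RK4 with dt=0.01: 506 steps to T=5.06. Trajectory (selected grid times):
t=0.00: C=17.52 D=14.54 Z=13.52
t=0.56: C=17.56 D=14.92 Z=13.29
t=1.12: C=17.59 D=15.31 Z=13.07
t=1.69: C=17.63 D=15.70 Z=12.84
t=2.25: C=17.66 D=16.09 Z=12.62
t=2.81: C=17.69 D=16.48 Z=12.40
t=3.37: C=17.72 D=16.87 Z=12.18
t=3.94: C=17.74 D=17.27 Z=11.97
t=4.50: C=17.76 D=17.66 Z=11.75
t=5.06: C=17.78 D=18.06 Z=11.54
Read off D at T=5.06: 18.06

D at T = 18.06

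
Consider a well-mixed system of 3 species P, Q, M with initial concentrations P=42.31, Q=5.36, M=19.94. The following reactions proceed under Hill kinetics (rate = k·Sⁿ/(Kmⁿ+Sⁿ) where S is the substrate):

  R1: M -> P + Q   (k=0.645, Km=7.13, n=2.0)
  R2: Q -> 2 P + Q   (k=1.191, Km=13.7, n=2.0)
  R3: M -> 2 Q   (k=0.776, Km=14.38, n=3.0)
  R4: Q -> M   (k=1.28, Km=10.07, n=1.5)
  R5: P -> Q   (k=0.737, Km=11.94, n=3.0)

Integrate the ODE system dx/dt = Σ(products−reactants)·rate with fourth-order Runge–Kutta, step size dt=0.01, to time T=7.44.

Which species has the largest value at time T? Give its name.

Dominant species at T: P

RK4 with dt=0.01: 744 steps to T=7.44. Trajectory (selected grid times):
t=0.00: P=42.31 Q=5.36 M=19.94
t=0.83: P=42.52 Q=7.01 M=19.35
t=1.65: P=42.87 Q=8.53 M=18.86
t=2.48: P=43.36 Q=9.99 M=18.45
t=3.31: P=43.97 Q=11.36 M=18.11
t=4.13: P=44.68 Q=12.66 M=17.83
t=4.96: P=45.50 Q=13.92 M=17.59
t=5.79: P=46.41 Q=15.13 M=17.39
t=6.61: P=47.37 Q=16.29 M=17.22
t=7.44: P=48.42 Q=17.44 M=17.09
At T=7.44: P=48.42 Q=17.44 M=17.09; the largest is P.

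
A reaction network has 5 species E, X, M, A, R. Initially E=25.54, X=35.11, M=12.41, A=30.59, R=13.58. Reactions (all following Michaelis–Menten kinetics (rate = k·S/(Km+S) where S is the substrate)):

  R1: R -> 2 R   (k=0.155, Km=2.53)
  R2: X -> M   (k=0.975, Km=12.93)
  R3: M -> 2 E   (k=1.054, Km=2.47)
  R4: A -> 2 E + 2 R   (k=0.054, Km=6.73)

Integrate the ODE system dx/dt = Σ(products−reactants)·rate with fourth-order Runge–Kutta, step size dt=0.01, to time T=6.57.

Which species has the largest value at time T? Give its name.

Dominant species at T: E

RK4 with dt=0.01: 657 steps to T=6.57. Trajectory (selected grid times):
t=0.00: E=25.54 X=35.11 M=12.41 A=30.59 R=13.58
t=0.73: E=26.89 X=34.59 M=12.29 A=30.56 R=13.74
t=1.46: E=28.23 X=34.07 M=12.16 A=30.53 R=13.90
t=2.19: E=29.57 X=33.56 M=12.04 A=30.49 R=14.06
t=2.92: E=30.91 X=33.05 M=11.92 A=30.46 R=14.22
t=3.65: E=32.25 X=32.54 M=11.79 A=30.43 R=14.38
t=4.38: E=33.59 X=32.03 M=11.66 A=30.40 R=14.54
t=5.11: E=34.92 X=31.52 M=11.53 A=30.36 R=14.70
t=5.84: E=36.25 X=31.02 M=11.40 A=30.33 R=14.87
t=6.57: E=37.58 X=30.52 M=11.27 A=30.30 R=15.03
At T=6.57: E=37.58 X=30.52 M=11.27 A=30.30 R=15.03; the largest is E.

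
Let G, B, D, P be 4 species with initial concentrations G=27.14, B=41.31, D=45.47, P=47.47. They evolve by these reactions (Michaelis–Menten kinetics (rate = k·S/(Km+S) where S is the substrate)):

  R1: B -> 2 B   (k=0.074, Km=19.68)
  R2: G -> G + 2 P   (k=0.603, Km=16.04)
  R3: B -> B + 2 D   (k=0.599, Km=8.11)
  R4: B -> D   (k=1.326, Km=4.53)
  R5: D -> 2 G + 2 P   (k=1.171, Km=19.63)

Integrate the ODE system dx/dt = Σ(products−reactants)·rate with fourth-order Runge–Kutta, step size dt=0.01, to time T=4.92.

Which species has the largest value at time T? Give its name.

Dominant species at T: P

RK4 with dt=0.01: 492 steps to T=4.92. Trajectory (selected grid times):
t=0.00: G=27.14 B=41.31 D=45.47 P=47.47
t=0.55: G=28.04 B=40.68 D=46.23 P=48.79
t=1.09: G=28.93 B=40.06 D=46.96 P=50.10
t=1.64: G=29.84 B=39.44 D=47.71 P=51.44
t=2.19: G=30.76 B=38.81 D=48.45 P=52.79
t=2.73: G=31.66 B=38.20 D=49.18 P=54.12
t=3.28: G=32.58 B=37.57 D=49.91 P=55.48
t=3.83: G=33.51 B=36.95 D=50.64 P=56.86
t=4.37: G=34.42 B=36.34 D=51.35 P=58.21
t=4.92: G=35.35 B=35.71 D=52.07 P=59.60
At T=4.92: G=35.35 B=35.71 D=52.07 P=59.60; the largest is P.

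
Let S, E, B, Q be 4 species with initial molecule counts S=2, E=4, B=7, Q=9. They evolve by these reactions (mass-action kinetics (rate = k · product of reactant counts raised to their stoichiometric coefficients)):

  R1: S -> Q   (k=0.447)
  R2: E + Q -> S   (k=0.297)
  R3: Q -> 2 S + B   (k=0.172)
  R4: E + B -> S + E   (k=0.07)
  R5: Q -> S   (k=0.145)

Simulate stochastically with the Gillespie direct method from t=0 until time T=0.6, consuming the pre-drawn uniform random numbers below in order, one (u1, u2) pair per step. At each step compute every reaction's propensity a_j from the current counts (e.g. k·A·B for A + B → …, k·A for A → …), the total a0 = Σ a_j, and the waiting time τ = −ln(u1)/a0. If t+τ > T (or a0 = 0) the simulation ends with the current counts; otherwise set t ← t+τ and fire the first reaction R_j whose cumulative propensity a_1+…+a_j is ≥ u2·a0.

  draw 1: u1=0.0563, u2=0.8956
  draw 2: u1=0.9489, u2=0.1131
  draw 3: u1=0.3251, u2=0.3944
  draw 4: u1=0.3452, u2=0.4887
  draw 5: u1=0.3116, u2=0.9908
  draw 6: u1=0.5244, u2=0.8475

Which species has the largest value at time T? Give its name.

Dominant species at T: S

t=0.000: S=2 E=4 B=7 Q=9
Draw 1: a1=0.894, a2=10.692, a3=1.548, a4=1.960, a5=1.305, a0=16.399; τ=−ln(0.0563)/16.399=0.175 → t=0.175; u2·a0=0.8956·16.399=14.687; a1+…+a3=13.134 < 14.687 ≤ a1+…+a4=15.094 → R4 fires; S=3 E=4 B=6 Q=9
Draw 2: a1=1.341, a2=10.692, a3=1.548, a4=1.680, a5=1.305, a0=16.566; τ=−ln(0.9489)/16.566=0.003 → t=0.179; u2·a0=0.1131·16.566=1.874; a1=1.341 < 1.874 ≤ a1+a2=12.033 → R2 fires; S=4 E=3 B=6 Q=8
Draw 3: a1=1.788, a2=7.128, a3=1.376, a4=1.260, a5=1.160, a0=12.712; τ=−ln(0.3251)/12.712=0.088 → t=0.267; u2·a0=0.3944·12.712=5.014; a1=1.788 < 5.014 ≤ a1+a2=8.916 → R2 fires; S=5 E=2 B=6 Q=7
Draw 4: a1=2.235, a2=4.158, a3=1.204, a4=0.840, a5=1.015, a0=9.452; τ=−ln(0.3452)/9.452=0.113 → t=0.380; u2·a0=0.4887·9.452=4.619; a1=2.235 < 4.619 ≤ a1+a2=6.393 → R2 fires; S=6 E=1 B=6 Q=6
Draw 5: a1=2.682, a2=1.782, a3=1.032, a4=0.420, a5=0.870, a0=6.786; τ=−ln(0.3116)/6.786=0.172 → t=0.551; u2·a0=0.9908·6.786=6.724; a1+…+a4=5.916 < 6.724 ≤ a1+…+a5=6.786 → R5 fires; S=7 E=1 B=6 Q=5
Draw 6: a1=3.129, a2=1.485, a3=0.860, a4=0.420, a5=0.725, a0=6.619; τ=−ln(0.5244)/6.619=0.098 → t=0.649 > T=0.6: stop.
At T=0.6: S=7 E=1 B=6 Q=5; the largest is S.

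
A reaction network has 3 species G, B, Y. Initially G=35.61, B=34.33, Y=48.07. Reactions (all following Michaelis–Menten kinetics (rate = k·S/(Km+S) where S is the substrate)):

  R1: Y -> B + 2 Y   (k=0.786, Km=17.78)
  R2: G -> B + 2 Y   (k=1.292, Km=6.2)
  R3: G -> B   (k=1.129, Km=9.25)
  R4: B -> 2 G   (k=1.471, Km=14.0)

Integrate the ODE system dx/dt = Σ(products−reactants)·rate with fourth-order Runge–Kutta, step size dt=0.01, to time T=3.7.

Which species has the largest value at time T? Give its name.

Dominant species at T: Y

RK4 with dt=0.01: 370 steps to T=3.7. Trajectory (selected grid times):
t=0.00: G=35.61 B=34.33 Y=48.07
t=0.41: G=35.65 B=34.96 Y=49.21
t=0.82: G=35.69 B=35.58 Y=50.35
t=1.23: G=35.74 B=36.20 Y=51.49
t=1.64: G=35.80 B=36.83 Y=52.63
t=2.06: G=35.85 B=37.47 Y=53.81
t=2.47: G=35.91 B=38.09 Y=54.95
t=2.88: G=35.98 B=38.71 Y=56.10
t=3.29: G=36.05 B=39.33 Y=57.25
t=3.70: G=36.12 B=39.95 Y=58.40
At T=3.7: G=36.12 B=39.95 Y=58.40; the largest is Y.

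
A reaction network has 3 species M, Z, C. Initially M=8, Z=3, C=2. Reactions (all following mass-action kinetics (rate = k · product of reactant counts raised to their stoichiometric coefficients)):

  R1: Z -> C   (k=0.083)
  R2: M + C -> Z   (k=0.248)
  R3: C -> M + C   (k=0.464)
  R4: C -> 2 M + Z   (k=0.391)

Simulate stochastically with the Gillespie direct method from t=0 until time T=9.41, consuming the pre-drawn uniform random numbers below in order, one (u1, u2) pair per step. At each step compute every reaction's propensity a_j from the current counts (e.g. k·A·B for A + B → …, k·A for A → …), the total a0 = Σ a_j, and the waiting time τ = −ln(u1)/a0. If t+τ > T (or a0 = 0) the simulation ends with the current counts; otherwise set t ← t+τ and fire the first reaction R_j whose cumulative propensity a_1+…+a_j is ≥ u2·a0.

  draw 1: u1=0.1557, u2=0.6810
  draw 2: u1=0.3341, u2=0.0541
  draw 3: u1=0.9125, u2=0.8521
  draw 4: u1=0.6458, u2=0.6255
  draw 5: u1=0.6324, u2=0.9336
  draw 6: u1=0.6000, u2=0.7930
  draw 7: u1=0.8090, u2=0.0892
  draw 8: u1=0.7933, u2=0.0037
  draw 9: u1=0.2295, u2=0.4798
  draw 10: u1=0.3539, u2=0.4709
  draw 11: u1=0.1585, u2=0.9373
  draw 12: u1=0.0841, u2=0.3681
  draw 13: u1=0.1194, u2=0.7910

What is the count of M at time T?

M at T = 9

t=0.000: M=8 Z=3 C=2
Draw 1: a1=0.249, a2=3.968, a3=0.928, a4=0.782, a0=5.927; τ=−ln(0.1557)/5.927=0.314 → t=0.314; u2·a0=0.6810·5.927=4.036; a1=0.249 < 4.036 ≤ a1+a2=4.217 → R2 fires; M=7 Z=4 C=1
Draw 2: a1=0.332, a2=1.736, a3=0.464, a4=0.391, a0=2.923; τ=−ln(0.3341)/2.923=0.375 → t=0.689; u2·a0=0.0541·2.923=0.158 ≤ a1=0.332 → R1 fires; M=7 Z=3 C=2
Draw 3: a1=0.249, a2=3.472, a3=0.928, a4=0.782, a0=5.431; τ=−ln(0.9125)/5.431=0.017 → t=0.706; u2·a0=0.8521·5.431=4.628; a1+a2=3.721 < 4.628 ≤ a1+…+a3=4.649 → R3 fires; M=8 Z=3 C=2
Draw 4: a1=0.249, a2=3.968, a3=0.928, a4=0.782, a0=5.927; τ=−ln(0.6458)/5.927=0.074 → t=0.779; u2·a0=0.6255·5.927=3.707; a1=0.249 < 3.707 ≤ a1+a2=4.217 → R2 fires; M=7 Z=4 C=1
Draw 5: a1=0.332, a2=1.736, a3=0.464, a4=0.391, a0=2.923; τ=−ln(0.6324)/2.923=0.157 → t=0.936; u2·a0=0.9336·2.923=2.729; a1+…+a3=2.532 < 2.729 ≤ a1+…+a4=2.923 → R4 fires; M=9 Z=5 C=0
Draw 6: a1=0.415, a2=0.000, a3=0.000, a4=0.000, a0=0.415; τ=−ln(0.6000)/0.415=1.231 → t=2.167; u2·a0=0.7930·0.415=0.329 ≤ a1=0.415 → R1 fires; M=9 Z=4 C=1
Draw 7: a1=0.332, a2=2.232, a3=0.464, a4=0.391, a0=3.419; τ=−ln(0.8090)/3.419=0.062 → t=2.229; u2·a0=0.0892·3.419=0.305 ≤ a1=0.332 → R1 fires; M=9 Z=3 C=2
Draw 8: a1=0.249, a2=4.464, a3=0.928, a4=0.782, a0=6.423; τ=−ln(0.7933)/6.423=0.036 → t=2.265; u2·a0=0.0037·6.423=0.024 ≤ a1=0.249 → R1 fires; M=9 Z=2 C=3
Draw 9: a1=0.166, a2=6.696, a3=1.392, a4=1.173, a0=9.427; τ=−ln(0.2295)/9.427=0.156 → t=2.421; u2·a0=0.4798·9.427=4.523; a1=0.166 < 4.523 ≤ a1+a2=6.862 → R2 fires; M=8 Z=3 C=2
Draw 10: a1=0.249, a2=3.968, a3=0.928, a4=0.782, a0=5.927; τ=−ln(0.3539)/5.927=0.175 → t=2.597; u2·a0=0.4709·5.927=2.791; a1=0.249 < 2.791 ≤ a1+a2=4.217 → R2 fires; M=7 Z=4 C=1
Draw 11: a1=0.332, a2=1.736, a3=0.464, a4=0.391, a0=2.923; τ=−ln(0.1585)/2.923=0.630 → t=3.227; u2·a0=0.9373·2.923=2.740; a1+…+a3=2.532 < 2.740 ≤ a1+…+a4=2.923 → R4 fires; M=9 Z=5 C=0
Draw 12: a1=0.415, a2=0.000, a3=0.000, a4=0.000, a0=0.415; τ=−ln(0.0841)/0.415=5.966 → t=9.192; u2·a0=0.3681·0.415=0.153 ≤ a1=0.415 → R1 fires; M=9 Z=4 C=1
Draw 13: a1=0.332, a2=2.232, a3=0.464, a4=0.391, a0=3.419; τ=−ln(0.1194)/3.419=0.622 → t=9.814 > T=9.41: stop.
Read off M at T=9.41: 9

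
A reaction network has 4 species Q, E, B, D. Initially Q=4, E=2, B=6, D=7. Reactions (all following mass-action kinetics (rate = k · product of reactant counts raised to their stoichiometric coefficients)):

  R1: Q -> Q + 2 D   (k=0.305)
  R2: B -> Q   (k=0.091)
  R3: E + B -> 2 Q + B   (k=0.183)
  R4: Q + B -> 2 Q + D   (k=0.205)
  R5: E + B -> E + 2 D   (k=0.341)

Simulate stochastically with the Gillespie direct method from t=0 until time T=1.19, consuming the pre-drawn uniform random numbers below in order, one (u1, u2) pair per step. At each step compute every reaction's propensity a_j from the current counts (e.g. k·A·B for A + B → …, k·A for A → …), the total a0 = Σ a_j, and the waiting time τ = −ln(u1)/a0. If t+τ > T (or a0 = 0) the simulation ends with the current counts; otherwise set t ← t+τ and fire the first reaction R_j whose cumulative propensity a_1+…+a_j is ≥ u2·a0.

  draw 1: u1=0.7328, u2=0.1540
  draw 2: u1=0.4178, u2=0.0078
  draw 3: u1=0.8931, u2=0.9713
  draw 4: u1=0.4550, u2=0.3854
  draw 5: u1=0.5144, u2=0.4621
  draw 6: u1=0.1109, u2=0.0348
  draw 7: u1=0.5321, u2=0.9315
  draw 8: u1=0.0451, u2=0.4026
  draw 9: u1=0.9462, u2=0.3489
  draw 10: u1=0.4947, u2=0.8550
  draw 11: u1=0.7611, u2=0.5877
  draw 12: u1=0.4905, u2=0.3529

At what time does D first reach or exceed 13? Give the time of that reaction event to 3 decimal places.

Threshold first reached at t = 0.236

t=0.000: Q=4 E=2 B=6 D=7
Draw 1: a1=1.220, a2=0.546, a3=2.196, a4=4.920, a5=4.092, a0=12.974; τ=−ln(0.7328)/12.974=0.024 → t=0.024; u2·a0=0.1540·12.974=1.998; a1+a2=1.766 < 1.998 ≤ a1+…+a3=3.962 → R3 fires; Q=6 E=1 B=6 D=7
Draw 2: a1=1.830, a2=0.546, a3=1.098, a4=7.380, a5=2.046, a0=12.900; τ=−ln(0.4178)/12.900=0.068 → t=0.092; u2·a0=0.0078·12.900=0.101 ≤ a1=1.830 → R1 fires; Q=6 E=1 B=6 D=9
Draw 3: a1=1.830, a2=0.546, a3=1.098, a4=7.380, a5=2.046, a0=12.900; τ=−ln(0.8931)/12.900=0.009 → t=0.100; u2·a0=0.9713·12.900=12.530; a1+…+a4=10.854 < 12.530 ≤ a1+…+a5=12.900 → R5 fires; Q=6 E=1 B=5 D=11
Draw 4: a1=1.830, a2=0.455, a3=0.915, a4=6.150, a5=1.705, a0=11.055; τ=−ln(0.4550)/11.055=0.071 → t=0.172; u2·a0=0.3854·11.055=4.261; a1+…+a3=3.200 < 4.261 ≤ a1+…+a4=9.350 → R4 fires; Q=7 E=1 B=4 D=12
Draw 5: a1=2.135, a2=0.364, a3=0.732, a4=5.740, a5=1.364, a0=10.335; τ=−ln(0.5144)/10.335=0.064 → t=0.236; u2·a0=0.4621·10.335=4.776; a1+…+a3=3.231 < 4.776 ≤ a1+…+a4=8.971 → R4 fires; Q=8 E=1 B=3 D=13
Draw 6: a1=2.440, a2=0.273, a3=0.549, a4=4.920, a5=1.023, a0=9.205; τ=−ln(0.1109)/9.205=0.239 → t=0.475; u2·a0=0.0348·9.205=0.320 ≤ a1=2.440 → R1 fires; Q=8 E=1 B=3 D=15
Draw 7: a1=2.440, a2=0.273, a3=0.549, a4=4.920, a5=1.023, a0=9.205; τ=−ln(0.5321)/9.205=0.069 → t=0.543; u2·a0=0.9315·9.205=8.574; a1+…+a4=8.182 < 8.574 ≤ a1+…+a5=9.205 → R5 fires; Q=8 E=1 B=2 D=17
Draw 8: a1=2.440, a2=0.182, a3=0.366, a4=3.280, a5=0.682, a0=6.950; τ=−ln(0.0451)/6.950=0.446 → t=0.989; u2·a0=0.4026·6.950=2.798; a1+a2=2.622 < 2.798 ≤ a1+…+a3=2.988 → R3 fires; Q=10 E=0 B=2 D=17
Draw 9: a1=3.050, a2=0.182, a3=0.000, a4=4.100, a5=0.000, a0=7.332; τ=−ln(0.9462)/7.332=0.008 → t=0.997; u2·a0=0.3489·7.332=2.558 ≤ a1=3.050 → R1 fires; Q=10 E=0 B=2 D=19
Draw 10: a1=3.050, a2=0.182, a3=0.000, a4=4.100, a5=0.000, a0=7.332; τ=−ln(0.4947)/7.332=0.096 → t=1.093; u2·a0=0.8550·7.332=6.269; a1+…+a3=3.232 < 6.269 ≤ a1+…+a4=7.332 → R4 fires; Q=11 E=0 B=1 D=20
Draw 11: a1=3.355, a2=0.091, a3=0.000, a4=2.255, a5=0.000, a0=5.701; τ=−ln(0.7611)/5.701=0.048 → t=1.141; u2·a0=0.5877·5.701=3.350 ≤ a1=3.355 → R1 fires; Q=11 E=0 B=1 D=22
Draw 12: a1=3.355, a2=0.091, a3=0.000, a4=2.255, a5=0.000, a0=5.701; τ=−ln(0.4905)/5.701=0.125 → t=1.266 > T=1.19: stop.
D first becomes ≥ 13 when it reaches 13 at the event at t=0.236.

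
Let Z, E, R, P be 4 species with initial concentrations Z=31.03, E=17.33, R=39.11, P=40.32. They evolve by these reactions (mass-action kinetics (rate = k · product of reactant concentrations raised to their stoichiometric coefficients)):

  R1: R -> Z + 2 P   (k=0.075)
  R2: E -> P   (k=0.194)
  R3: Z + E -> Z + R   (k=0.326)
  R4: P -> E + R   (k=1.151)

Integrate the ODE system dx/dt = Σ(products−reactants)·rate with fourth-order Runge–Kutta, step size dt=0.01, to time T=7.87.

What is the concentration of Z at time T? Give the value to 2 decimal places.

Z at T = 166.88

RK4 with dt=0.01: 787 steps to T=7.87. Trajectory (selected grid times):
t=0.00: Z=31.03 E=17.33 R=39.11 P=40.32
t=0.87: Z=36.33 E=2.27 R=106.82 P=22.34
t=1.75: Z=44.51 E=1.50 R=139.50 P=18.81
t=2.62: Z=54.53 E=1.28 R=167.82 P=19.91
t=3.50: Z=66.61 E=1.20 R=198.64 P=22.76
t=4.37: Z=80.68 E=1.15 R=233.61 P=26.51
t=5.25: Z=97.43 E=1.12 R=274.91 P=31.09
t=6.12: Z=116.88 E=1.10 R=322.77 P=36.45
t=7.00: Z=140.01 E=1.08 R=379.61 P=42.83
t=7.87: Z=166.88 E=1.06 R=445.57 P=50.24
Read off Z at T=7.87: 166.88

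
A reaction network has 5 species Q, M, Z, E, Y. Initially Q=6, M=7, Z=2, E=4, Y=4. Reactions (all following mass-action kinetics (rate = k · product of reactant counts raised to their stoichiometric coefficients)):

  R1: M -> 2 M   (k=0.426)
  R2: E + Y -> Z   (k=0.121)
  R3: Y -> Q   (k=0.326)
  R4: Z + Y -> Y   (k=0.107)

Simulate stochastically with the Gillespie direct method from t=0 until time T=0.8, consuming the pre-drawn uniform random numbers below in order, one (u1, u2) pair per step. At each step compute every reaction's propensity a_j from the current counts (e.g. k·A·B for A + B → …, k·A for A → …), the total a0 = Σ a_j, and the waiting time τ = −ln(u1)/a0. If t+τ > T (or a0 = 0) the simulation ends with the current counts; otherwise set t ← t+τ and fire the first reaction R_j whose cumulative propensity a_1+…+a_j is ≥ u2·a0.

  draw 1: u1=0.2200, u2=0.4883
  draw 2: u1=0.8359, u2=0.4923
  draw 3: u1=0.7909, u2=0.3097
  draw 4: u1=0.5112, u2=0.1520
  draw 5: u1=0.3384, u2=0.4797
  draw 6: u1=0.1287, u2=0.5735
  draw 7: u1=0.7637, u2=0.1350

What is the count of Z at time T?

t=0.000: Q=6 M=7 Z=2 E=4 Y=4
Draw 1: a1=2.982, a2=1.936, a3=1.304, a4=0.856, a0=7.078; τ=−ln(0.2200)/7.078=0.214 → t=0.214; u2·a0=0.4883·7.078=3.456; a1=2.982 < 3.456 ≤ a1+a2=4.918 → R2 fires; Q=6 M=7 Z=3 E=3 Y=3
Draw 2: a1=2.982, a2=1.089, a3=0.978, a4=0.963, a0=6.012; τ=−ln(0.8359)/6.012=0.030 → t=0.244; u2·a0=0.4923·6.012=2.960 ≤ a1=2.982 → R1 fires; Q=6 M=8 Z=3 E=3 Y=3
Draw 3: a1=3.408, a2=1.089, a3=0.978, a4=0.963, a0=6.438; τ=−ln(0.7909)/6.438=0.036 → t=0.280; u2·a0=0.3097·6.438=1.994 ≤ a1=3.408 → R1 fires; Q=6 M=9 Z=3 E=3 Y=3
Draw 4: a1=3.834, a2=1.089, a3=0.978, a4=0.963, a0=6.864; τ=−ln(0.5112)/6.864=0.098 → t=0.378; u2·a0=0.1520·6.864=1.043 ≤ a1=3.834 → R1 fires; Q=6 M=10 Z=3 E=3 Y=3
Draw 5: a1=4.260, a2=1.089, a3=0.978, a4=0.963, a0=7.290; τ=−ln(0.3384)/7.290=0.149 → t=0.527; u2·a0=0.4797·7.290=3.497 ≤ a1=4.260 → R1 fires; Q=6 M=11 Z=3 E=3 Y=3
Draw 6: a1=4.686, a2=1.089, a3=0.978, a4=0.963, a0=7.716; τ=−ln(0.1287)/7.716=0.266 → t=0.792; u2·a0=0.5735·7.716=4.425 ≤ a1=4.686 → R1 fires; Q=6 M=12 Z=3 E=3 Y=3
Draw 7: a1=5.112, a2=1.089, a3=0.978, a4=0.963, a0=8.142; τ=−ln(0.7637)/8.142=0.033 → t=0.825 > T=0.8: stop.
Read off Z at T=0.8: 3

Z at T = 3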